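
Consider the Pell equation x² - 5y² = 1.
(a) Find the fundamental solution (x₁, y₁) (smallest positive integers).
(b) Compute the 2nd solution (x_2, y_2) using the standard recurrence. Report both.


Step 1: Find the fundamental solution (x₁, y₁) of x² - 5y² = 1.
  Expand √5 as a continued fraction. a₀ = ⌊√5⌋ = 2; iterate m_{k+1} = d_k·a_k − m_k, d_{k+1} = (5 − m_{k+1}²)/d_k, a_{k+1} = ⌊(a₀ + m_{k+1})/d_{k+1}⌋ (starting m₀ = 0, d₀ = 1), with convergents p_k = a_k·p_{k-1} + p_{k-2}, q_k = a_k·q_{k-1} + q_{k-2} (p₋₁ = 1, q₋₁ = 0):
  k = 0: a₀ = 2; p₀/q₀ = 2/1; p₀² − 5·q₀² = 4 − 5 = -1.
  k = 1: m = 2, d = 1, a = ⌊(2 + 2)/1⌋ = 4; p/q = (4·2 + 1)/(4·1 + 0) = 9/4; p² − 5·q² = 81 − 80 = 1.
  The first convergent with p² − 5·q² = 1 gives the fundamental solution (x₁, y₁) = (9, 4).
Step 2: Apply the recurrence (x_{n+1}, y_{n+1}) = (x₁x_n + 5y₁y_n, x₁y_n + y₁x_n) repeatedly.
  From (x_1, y_1) = (9, 4): x_2 = 9·9 + 5·4·4 = 161; y_2 = 9·4 + 4·9 = 72.
Step 3: Verify x_2² - 5·y_2² = 25921 - 25920 = 1 (should be 1). ✓

(x_1, y_1) = (9, 4); (x_2, y_2) = (161, 72).


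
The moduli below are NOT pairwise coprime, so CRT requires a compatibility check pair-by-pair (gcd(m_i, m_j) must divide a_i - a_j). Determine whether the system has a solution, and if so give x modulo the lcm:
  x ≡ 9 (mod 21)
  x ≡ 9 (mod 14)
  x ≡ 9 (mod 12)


Moduli 21, 14, 12 are not pairwise coprime, so CRT works modulo lcm(m_i) when all pairwise compatibility conditions hold.
Pairwise compatibility: gcd(m_i, m_j) must divide a_i - a_j for every pair.
Merge one congruence at a time:
  Start: x ≡ 9 (mod 21).
  Combine with x ≡ 9 (mod 14): gcd(21, 14) = 7; 9 - 9 = 0, which IS divisible by 7, so compatible.
    Write x = 9 + 21·t and substitute into x ≡ 9 (mod 14): 21·t ≡ 9 − 9 = 0 (mod 14).
    Divide the congruence (and modulus) by g = 7: 3·t ≡ 0 (mod 2).
    Reduce coefficients mod 2: 1·t ≡ 0 (mod 2).
    So t ≡ 0 (mod 2).
    Then x = 9 + 21·0 = 9, valid modulo lcm(21, 14) = 42: x ≡ 9 (mod 42).
  Combine with x ≡ 9 (mod 12): gcd(42, 12) = 6; 9 - 9 = 0, which IS divisible by 6, so compatible.
    Write x = 9 + 42·t and substitute into x ≡ 9 (mod 12): 42·t ≡ 9 − 9 = 0 (mod 12).
    Divide the congruence (and modulus) by g = 6: 7·t ≡ 0 (mod 2).
    Reduce coefficients mod 2: 1·t ≡ 0 (mod 2).
    So t ≡ 0 (mod 2).
    Then x = 9 + 42·0 = 9, valid modulo lcm(42, 12) = 84: x ≡ 9 (mod 84).
Verify: 9 mod 21 = 9, 9 mod 14 = 9, 9 mod 12 = 9.

x ≡ 9 (mod 84).


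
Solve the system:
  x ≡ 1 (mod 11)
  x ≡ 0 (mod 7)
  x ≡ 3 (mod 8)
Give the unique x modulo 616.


Moduli 11, 7, 8 are pairwise coprime; by CRT there is a unique solution modulo M = 11 · 7 · 8 = 616.
Solve pairwise, accumulating the modulus:
  Start with x ≡ 1 (mod 11).
  Combine with x ≡ 0 (mod 7): since gcd(11, 7) = 1, we get a unique residue mod 77.
    Write x = 1 + 11·t and substitute into x ≡ 0 (mod 7): 11·t ≡ 0 − 1 = -1 (mod 7).
    Reduce coefficients mod 7: 4·t ≡ 6 (mod 7).
    The inverse of 4 mod 7 is 2 (since 4·2 = 8 = 1·7 + 1), so t ≡ 2·6 = 12 ≡ 5 (mod 7).
    Then x = 1 + 11·5 = 56, valid modulo lcm(11, 7) = 77: x ≡ 56 (mod 77).
  Combine with x ≡ 3 (mod 8): since gcd(77, 8) = 1, we get a unique residue mod 616.
    Write x = 56 + 77·t and substitute into x ≡ 3 (mod 8): 77·t ≡ 3 − 56 = -53 (mod 8).
    Reduce coefficients mod 8: 5·t ≡ 3 (mod 8).
    The inverse of 5 mod 8 is 5 (since 5·5 = 25 = 3·8 + 1), so t ≡ 5·3 = 15 ≡ 7 (mod 8).
    Then x = 56 + 77·7 = 595, valid modulo lcm(77, 8) = 616: x ≡ 595 (mod 616).
Verify: 595 mod 11 = 1 ✓, 595 mod 7 = 0 ✓, 595 mod 8 = 3 ✓.

x ≡ 595 (mod 616).


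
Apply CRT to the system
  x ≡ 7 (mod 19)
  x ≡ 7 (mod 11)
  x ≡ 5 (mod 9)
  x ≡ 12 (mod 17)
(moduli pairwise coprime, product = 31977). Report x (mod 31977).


Product of moduli M = 19 · 11 · 9 · 17 = 31977.
Merge one congruence at a time:
  Start: x ≡ 7 (mod 19).
  Combine with x ≡ 7 (mod 11); new modulus lcm = 209.
    Write x = 7 + 19·t and substitute into x ≡ 7 (mod 11): 19·t ≡ 7 − 7 = 0 (mod 11).
    Reduce coefficients mod 11: 8·t ≡ 0 (mod 11).
    The inverse of 8 mod 11 is 7 (since 8·7 = 56 = 5·11 + 1), so t ≡ 7·0 = 0 ≡ 0 (mod 11).
    Then x = 7 + 19·0 = 7, valid modulo lcm(19, 11) = 209: x ≡ 7 (mod 209).
  Combine with x ≡ 5 (mod 9); new modulus lcm = 1881.
    Write x = 7 + 209·t and substitute into x ≡ 5 (mod 9): 209·t ≡ 5 − 7 = -2 (mod 9).
    Reduce coefficients mod 9: 2·t ≡ 7 (mod 9).
    The inverse of 2 mod 9 is 5 (since 2·5 = 10 = 1·9 + 1), so t ≡ 5·7 = 35 ≡ 8 (mod 9).
    Then x = 7 + 209·8 = 1679, valid modulo lcm(209, 9) = 1881: x ≡ 1679 (mod 1881).
  Combine with x ≡ 12 (mod 17); new modulus lcm = 31977.
    Write x = 1679 + 1881·t and substitute into x ≡ 12 (mod 17): 1881·t ≡ 12 − 1679 = -1667 (mod 17).
    Reduce coefficients mod 17: 11·t ≡ 16 (mod 17).
    The inverse of 11 mod 17 is 14 (since 11·14 = 154 = 9·17 + 1), so t ≡ 14·16 = 224 ≡ 3 (mod 17).
    Then x = 1679 + 1881·3 = 7322, valid modulo lcm(1881, 17) = 31977: x ≡ 7322 (mod 31977).
Verify against each original: 7322 mod 19 = 7, 7322 mod 11 = 7, 7322 mod 9 = 5, 7322 mod 17 = 12.

x ≡ 7322 (mod 31977).


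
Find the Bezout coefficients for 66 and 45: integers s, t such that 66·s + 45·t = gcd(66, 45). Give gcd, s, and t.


Euclidean algorithm on (66, 45) — divide until remainder is 0:
  66 = 1 · 45 + 21
  45 = 2 · 21 + 3
  21 = 7 · 3 + 0
gcd(66, 45) = 3.
Track Bezout coefficients alongside the remainders: start with r₀ = 66 = a·1 + b·0 (s = 1, t = 0) and r₁ = 45 = a·0 + b·1 (s = 0, t = 1); each new remainder r_{k+1} = r_{k-1} − q_k·r_k inherits s_{k+1} = s_{k-1} − q_k·s_k, t_{k+1} = t_{k-1} − q_k·t_k, so r_k = a·s_k + b·t_k at every step:
  q = 1: r = 21, s = 1 − 1·0 = 1, t = 0 − 1·1 = -1  (check: 66·1 + 45·(-1) = 21)
  q = 2: r = 3, s = 0 − 2·1 = -2, t = 1 − 2·(-1) = 3  (check: 66·(-2) + 45·3 = 3)
The row with r = 3 (the gcd) gives the Bezout coefficients s = -2, t = 3.
Result: 66 · (-2) + 45 · (3) = 3.

gcd(66, 45) = 3; s = -2, t = 3 (check: 66·(-2) + 45·3 = 3).


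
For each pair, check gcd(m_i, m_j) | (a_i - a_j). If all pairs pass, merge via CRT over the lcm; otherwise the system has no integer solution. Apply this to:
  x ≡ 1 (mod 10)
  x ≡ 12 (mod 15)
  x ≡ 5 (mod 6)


Moduli 10, 15, 6 are not pairwise coprime, so CRT works modulo lcm(m_i) when all pairwise compatibility conditions hold.
Pairwise compatibility: gcd(m_i, m_j) must divide a_i - a_j for every pair.
Merge one congruence at a time:
  Start: x ≡ 1 (mod 10).
  Combine with x ≡ 12 (mod 15): gcd(10, 15) = 5, and 12 - 1 = 11 is NOT divisible by 5.
    ⇒ system is inconsistent (no integer solution).

No solution (the system is inconsistent).


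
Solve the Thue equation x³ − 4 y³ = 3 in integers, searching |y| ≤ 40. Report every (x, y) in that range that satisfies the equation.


The equation is x³ - 4y³ = 3. For fixed y, x³ = 4·y³ + 3, so a solution requires the RHS to be a perfect cube.
Strategy: iterate y from -40 to 40, compute RHS = 4·y³ + 3, and check whether it is a (positive or negative) perfect cube.
Check small values of y:
  y = 0: RHS = 3 is not a perfect cube.
  y = 1: RHS = 7 is not a perfect cube.
  y = -1: RHS = -1 = (-1)³ ⇒ x = -1 works.
  y = 2: RHS = 35 is not a perfect cube.
  y = -2: RHS = -29 is not a perfect cube.
  y = 3: RHS = 111 is not a perfect cube.
  y = -3: RHS = -105 is not a perfect cube.
Continuing the search up to |y| = 40 finds no further solutions beyond those listed.
Collected solutions: (-1, -1).

Solutions (with |y| ≤ 40): (-1, -1).


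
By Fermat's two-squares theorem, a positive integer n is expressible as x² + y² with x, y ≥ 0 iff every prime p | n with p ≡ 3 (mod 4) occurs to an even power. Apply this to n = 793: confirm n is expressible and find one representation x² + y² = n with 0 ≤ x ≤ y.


Step 1: Factor n = 793 = 13 · 61.
Step 2: Check the mod-4 condition on each prime factor: 13 ≡ 1 (mod 4), exponent 1; 61 ≡ 1 (mod 4), exponent 1.
All primes ≡ 3 (mod 4) appear to even exponent (or don't appear), so by the two-squares theorem n IS expressible as a sum of two squares.
Step 3: Build a representation. Here n = 13 · 61 is a product of primes ≡ 1 (mod 4). Each prime p ≡ 1 (mod 4) is itself a sum of two squares; find a² by testing p − a² for a perfect square:
  13: 13 − 1² = 12, 13 − 2² = 9 = 3² ⇒ 13 = 2² + 3².
  61: 61 − 1² = 60, 61 − 2² = 57, 61 − 3² = 52, 61 − 4² = 45, 61 − 5² = 36 = 6² ⇒ 61 = 5² + 6².
  Combine using the Brahmagupta–Fibonacci identity (a² + b²)(c² + d²) = (ac − bd)² + (ad + bc)² = (ac + bd)² + (ad − bc)²:
  13 · 61 = 793: from (2² + 3²)(5² + 6²), take (2·5 − 3·6, 2·6 + 3·5) = (10 − 18, 12 + 15) = (-8, 27); dropping signs (only squares matter) gives (8, 27); check 8² + 27² = 64 + 729 = 793 ✓.
Step 4: Order so x ≤ y and verify: 8² + 27² = 64 + 729 = 793 = n. ✓

n = 793 = 8² + 27² (one valid representation with x ≤ y).


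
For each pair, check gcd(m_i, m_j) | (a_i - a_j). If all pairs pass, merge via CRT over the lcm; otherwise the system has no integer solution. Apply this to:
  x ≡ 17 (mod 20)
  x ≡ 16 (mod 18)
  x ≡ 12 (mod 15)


Moduli 20, 18, 15 are not pairwise coprime, so CRT works modulo lcm(m_i) when all pairwise compatibility conditions hold.
Pairwise compatibility: gcd(m_i, m_j) must divide a_i - a_j for every pair.
Merge one congruence at a time:
  Start: x ≡ 17 (mod 20).
  Combine with x ≡ 16 (mod 18): gcd(20, 18) = 2, and 16 - 17 = -1 is NOT divisible by 2.
    ⇒ system is inconsistent (no integer solution).

No solution (the system is inconsistent).


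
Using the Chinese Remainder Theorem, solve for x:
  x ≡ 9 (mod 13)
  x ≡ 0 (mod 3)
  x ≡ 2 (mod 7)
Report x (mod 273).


Moduli 13, 3, 7 are pairwise coprime; by CRT there is a unique solution modulo M = 13 · 3 · 7 = 273.
Solve pairwise, accumulating the modulus:
  Start with x ≡ 9 (mod 13).
  Combine with x ≡ 0 (mod 3): since gcd(13, 3) = 1, we get a unique residue mod 39.
    Write x = 9 + 13·t and substitute into x ≡ 0 (mod 3): 13·t ≡ 0 − 9 = -9 (mod 3).
    Reduce coefficients mod 3: 1·t ≡ 0 (mod 3).
    So t ≡ 0 (mod 3).
    Then x = 9 + 13·0 = 9, valid modulo lcm(13, 3) = 39: x ≡ 9 (mod 39).
  Combine with x ≡ 2 (mod 7): since gcd(39, 7) = 1, we get a unique residue mod 273.
    Write x = 9 + 39·t and substitute into x ≡ 2 (mod 7): 39·t ≡ 2 − 9 = -7 (mod 7).
    Reduce coefficients mod 7: 4·t ≡ 0 (mod 7).
    The inverse of 4 mod 7 is 2 (since 4·2 = 8 = 1·7 + 1), so t ≡ 2·0 = 0 ≡ 0 (mod 7).
    Then x = 9 + 39·0 = 9, valid modulo lcm(39, 7) = 273: x ≡ 9 (mod 273).
Verify: 9 mod 13 = 9 ✓, 9 mod 3 = 0 ✓, 9 mod 7 = 2 ✓.

x ≡ 9 (mod 273).


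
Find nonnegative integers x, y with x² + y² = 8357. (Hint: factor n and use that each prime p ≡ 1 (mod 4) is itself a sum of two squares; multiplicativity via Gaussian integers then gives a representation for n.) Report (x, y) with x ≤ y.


Step 1: Factor n = 8357 = 61 · 137.
Step 2: Check the mod-4 condition on each prime factor: 61 ≡ 1 (mod 4), exponent 1; 137 ≡ 1 (mod 4), exponent 1.
All primes ≡ 3 (mod 4) appear to even exponent (or don't appear), so by the two-squares theorem n IS expressible as a sum of two squares.
Step 3: Build a representation. Here n = 61 · 137 is a product of primes ≡ 1 (mod 4). Each prime p ≡ 1 (mod 4) is itself a sum of two squares; find a² by testing p − a² for a perfect square:
  61: 61 − 1² = 60, 61 − 2² = 57, 61 − 3² = 52, 61 − 4² = 45, 61 − 5² = 36 = 6² ⇒ 61 = 5² + 6².
  137: 137 − 1² = 136, 137 − 2² = 133, 137 − 3² = 128, 137 − 4² = 121 = 11² ⇒ 137 = 4² + 11².
  Combine using the Brahmagupta–Fibonacci identity (a² + b²)(c² + d²) = (ac − bd)² + (ad + bc)² = (ac + bd)² + (ad − bc)²:
  61 · 137 = 8357: from (5² + 6²)(4² + 11²), take (5·4 − 6·11, 5·11 + 6·4) = (20 − 66, 55 + 24) = (-46, 79); dropping signs (only squares matter) gives (46, 79); check 46² + 79² = 2116 + 6241 = 8357 ✓.
Step 4: Order so x ≤ y and verify: 46² + 79² = 2116 + 6241 = 8357 = n. ✓

n = 8357 = 46² + 79² (one valid representation with x ≤ y).


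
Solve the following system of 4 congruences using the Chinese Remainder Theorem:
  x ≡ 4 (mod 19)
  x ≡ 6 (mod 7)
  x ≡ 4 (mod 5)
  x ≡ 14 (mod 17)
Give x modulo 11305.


Product of moduli M = 19 · 7 · 5 · 17 = 11305.
Merge one congruence at a time:
  Start: x ≡ 4 (mod 19).
  Combine with x ≡ 6 (mod 7); new modulus lcm = 133.
    Write x = 4 + 19·t and substitute into x ≡ 6 (mod 7): 19·t ≡ 6 − 4 = 2 (mod 7).
    Reduce coefficients mod 7: 5·t ≡ 2 (mod 7).
    The inverse of 5 mod 7 is 3 (since 5·3 = 15 = 2·7 + 1), so t ≡ 3·2 = 6 ≡ 6 (mod 7).
    Then x = 4 + 19·6 = 118, valid modulo lcm(19, 7) = 133: x ≡ 118 (mod 133).
  Combine with x ≡ 4 (mod 5); new modulus lcm = 665.
    Write x = 118 + 133·t and substitute into x ≡ 4 (mod 5): 133·t ≡ 4 − 118 = -114 (mod 5).
    Reduce coefficients mod 5: 3·t ≡ 1 (mod 5).
    The inverse of 3 mod 5 is 2 (since 3·2 = 6 = 1·5 + 1), so t ≡ 2·1 = 2 ≡ 2 (mod 5).
    Then x = 118 + 133·2 = 384, valid modulo lcm(133, 5) = 665: x ≡ 384 (mod 665).
  Combine with x ≡ 14 (mod 17); new modulus lcm = 11305.
    Write x = 384 + 665·t and substitute into x ≡ 14 (mod 17): 665·t ≡ 14 − 384 = -370 (mod 17).
    Reduce coefficients mod 17: 2·t ≡ 4 (mod 17).
    The inverse of 2 mod 17 is 9 (since 2·9 = 18 = 1·17 + 1), so t ≡ 9·4 = 36 ≡ 2 (mod 17).
    Then x = 384 + 665·2 = 1714, valid modulo lcm(665, 17) = 11305: x ≡ 1714 (mod 11305).
Verify against each original: 1714 mod 19 = 4, 1714 mod 7 = 6, 1714 mod 5 = 4, 1714 mod 17 = 14.

x ≡ 1714 (mod 11305).


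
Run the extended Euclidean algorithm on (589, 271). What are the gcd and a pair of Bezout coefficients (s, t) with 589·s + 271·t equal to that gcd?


Euclidean algorithm on (589, 271) — divide until remainder is 0:
  589 = 2 · 271 + 47
  271 = 5 · 47 + 36
  47 = 1 · 36 + 11
  36 = 3 · 11 + 3
  11 = 3 · 3 + 2
  3 = 1 · 2 + 1
  2 = 2 · 1 + 0
gcd(589, 271) = 1.
Track Bezout coefficients alongside the remainders: start with r₀ = 589 = a·1 + b·0 (s = 1, t = 0) and r₁ = 271 = a·0 + b·1 (s = 0, t = 1); each new remainder r_{k+1} = r_{k-1} − q_k·r_k inherits s_{k+1} = s_{k-1} − q_k·s_k, t_{k+1} = t_{k-1} − q_k·t_k, so r_k = a·s_k + b·t_k at every step:
  q = 2: r = 47, s = 1 − 2·0 = 1, t = 0 − 2·1 = -2  (check: 589·1 + 271·(-2) = 47)
  q = 5: r = 36, s = 0 − 5·1 = -5, t = 1 − 5·(-2) = 11  (check: 589·(-5) + 271·11 = 36)
  q = 1: r = 11, s = 1 − 1·(-5) = 6, t = -2 − 1·11 = -13  (check: 589·6 + 271·(-13) = 11)
  q = 3: r = 3, s = -5 − 3·6 = -23, t = 11 − 3·(-13) = 50  (check: 589·(-23) + 271·50 = 3)
  q = 3: r = 2, s = 6 − 3·(-23) = 75, t = -13 − 3·50 = -163  (check: 589·75 + 271·(-163) = 2)
  q = 1: r = 1, s = -23 − 1·75 = -98, t = 50 − 1·(-163) = 213  (check: 589·(-98) + 271·213 = 1)
The row with r = 1 (the gcd) gives the Bezout coefficients s = -98, t = 213.
Result: 589 · (-98) + 271 · (213) = 1.

gcd(589, 271) = 1; s = -98, t = 213 (check: 589·(-98) + 271·213 = 1).


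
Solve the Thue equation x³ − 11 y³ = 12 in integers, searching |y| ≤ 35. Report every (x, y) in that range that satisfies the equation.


The equation is x³ - 11y³ = 12. For fixed y, x³ = 11·y³ + 12, so a solution requires the RHS to be a perfect cube.
Strategy: iterate y from -35 to 35, compute RHS = 11·y³ + 12, and check whether it is a (positive or negative) perfect cube.
Check small values of y:
  y = 0: RHS = 12 is not a perfect cube.
  y = 1: RHS = 23 is not a perfect cube.
  y = -1: RHS = 1 = (1)³ ⇒ x = 1 works.
  y = 2: RHS = 100 is not a perfect cube.
  y = -2: RHS = -76 is not a perfect cube.
  y = 3: RHS = 309 is not a perfect cube.
  y = -3: RHS = -285 is not a perfect cube.
Continuing the search up to |y| = 35 finds no further solutions beyond those listed.
Collected solutions: (1, -1).

Solutions (with |y| ≤ 35): (1, -1).


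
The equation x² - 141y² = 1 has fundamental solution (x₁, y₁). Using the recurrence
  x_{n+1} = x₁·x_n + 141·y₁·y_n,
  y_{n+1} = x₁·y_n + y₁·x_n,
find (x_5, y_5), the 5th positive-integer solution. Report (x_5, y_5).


Step 1: Find the fundamental solution (x₁, y₁) of x² - 141y² = 1.
  Expand √141 as a continued fraction. a₀ = ⌊√141⌋ = 11; iterate m_{k+1} = d_k·a_k − m_k, d_{k+1} = (141 − m_{k+1}²)/d_k, a_{k+1} = ⌊(a₀ + m_{k+1})/d_{k+1}⌋ (starting m₀ = 0, d₀ = 1), with convergents p_k = a_k·p_{k-1} + p_{k-2}, q_k = a_k·q_{k-1} + q_{k-2} (p₋₁ = 1, q₋₁ = 0):
  k = 0: a₀ = 11; p₀/q₀ = 11/1; p₀² − 141·q₀² = 121 − 141 = -20.
  k = 1: m = 11, d = 20, a = ⌊(11 + 11)/20⌋ = 1; p/q = (1·11 + 1)/(1·1 + 0) = 12/1; p² − 141·q² = 144 − 141 = 3.
  k = 2: m = 9, d = 3, a = ⌊(11 + 9)/3⌋ = 6; p/q = (6·12 + 11)/(6·1 + 1) = 83/7; p² − 141·q² = 6889 − 6909 = -20.
  k = 3: m = 9, d = 20, a = ⌊(11 + 9)/20⌋ = 1; p/q = (1·83 + 12)/(1·7 + 1) = 95/8; p² − 141·q² = 9025 − 9024 = 1.
  The first convergent with p² − 141·q² = 1 gives the fundamental solution (x₁, y₁) = (95, 8).
Step 2: Apply the recurrence (x_{n+1}, y_{n+1}) = (x₁x_n + 141y₁y_n, x₁y_n + y₁x_n) repeatedly.
  From (x_1, y_1) = (95, 8): x_2 = 95·95 + 141·8·8 = 18049; y_2 = 95·8 + 8·95 = 1520.
  From (x_2, y_2) = (18049, 1520): x_3 = 95·18049 + 141·8·1520 = 3429215; y_3 = 95·1520 + 8·18049 = 288792.
  From (x_3, y_3) = (3429215, 288792): x_4 = 95·3429215 + 141·8·288792 = 651532801; y_4 = 95·288792 + 8·3429215 = 54868960.
  From (x_4, y_4) = (651532801, 54868960): x_5 = 95·651532801 + 141·8·54868960 = 123787802975; y_5 = 95·54868960 + 8·651532801 = 10424813608.
Step 3: Verify x_5² - 141·y_5² = 15323420165377418850625 - 15323420165377418850624 = 1 (should be 1). ✓

(x_1, y_1) = (95, 8); (x_5, y_5) = (123787802975, 10424813608).


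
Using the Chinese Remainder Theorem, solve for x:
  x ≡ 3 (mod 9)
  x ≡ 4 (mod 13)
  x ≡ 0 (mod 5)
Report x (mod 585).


Moduli 9, 13, 5 are pairwise coprime; by CRT there is a unique solution modulo M = 9 · 13 · 5 = 585.
Solve pairwise, accumulating the modulus:
  Start with x ≡ 3 (mod 9).
  Combine with x ≡ 4 (mod 13): since gcd(9, 13) = 1, we get a unique residue mod 117.
    Write x = 3 + 9·t and substitute into x ≡ 4 (mod 13): 9·t ≡ 4 − 3 = 1 (mod 13).
    The inverse of 9 mod 13 is 3 (since 9·3 = 27 = 2·13 + 1), so t ≡ 3·1 = 3 ≡ 3 (mod 13).
    Then x = 3 + 9·3 = 30, valid modulo lcm(9, 13) = 117: x ≡ 30 (mod 117).
  Combine with x ≡ 0 (mod 5): since gcd(117, 5) = 1, we get a unique residue mod 585.
    Write x = 30 + 117·t and substitute into x ≡ 0 (mod 5): 117·t ≡ 0 − 30 = -30 (mod 5).
    Reduce coefficients mod 5: 2·t ≡ 0 (mod 5).
    The inverse of 2 mod 5 is 3 (since 2·3 = 6 = 1·5 + 1), so t ≡ 3·0 = 0 ≡ 0 (mod 5).
    Then x = 30 + 117·0 = 30, valid modulo lcm(117, 5) = 585: x ≡ 30 (mod 585).
Verify: 30 mod 9 = 3 ✓, 30 mod 13 = 4 ✓, 30 mod 5 = 0 ✓.

x ≡ 30 (mod 585).


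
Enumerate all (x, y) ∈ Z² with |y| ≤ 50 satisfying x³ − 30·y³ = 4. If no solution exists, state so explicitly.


The equation is x³ - 30y³ = 4. For fixed y, x³ = 30·y³ + 4, so a solution requires the RHS to be a perfect cube.
Strategy: iterate y from -50 to 50, compute RHS = 30·y³ + 4, and check whether it is a (positive or negative) perfect cube.
Check small values of y:
  y = 0: RHS = 4 is not a perfect cube.
  y = 1: RHS = 34 is not a perfect cube.
  y = -1: RHS = -26 is not a perfect cube.
  y = 2: RHS = 244 is not a perfect cube.
  y = -2: RHS = -236 is not a perfect cube.
  y = 3: RHS = 814 is not a perfect cube.
  y = -3: RHS = -806 is not a perfect cube.
Continuing the search up to |y| = 50 finds no solutions either.
No (x, y) in the scanned range satisfies the equation.

No integer solutions with |y| ≤ 50.


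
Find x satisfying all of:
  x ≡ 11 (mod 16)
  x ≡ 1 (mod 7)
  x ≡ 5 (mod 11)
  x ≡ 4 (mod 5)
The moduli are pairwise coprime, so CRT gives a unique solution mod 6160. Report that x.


Product of moduli M = 16 · 7 · 11 · 5 = 6160.
Merge one congruence at a time:
  Start: x ≡ 11 (mod 16).
  Combine with x ≡ 1 (mod 7); new modulus lcm = 112.
    Write x = 11 + 16·t and substitute into x ≡ 1 (mod 7): 16·t ≡ 1 − 11 = -10 (mod 7).
    Reduce coefficients mod 7: 2·t ≡ 4 (mod 7).
    The inverse of 2 mod 7 is 4 (since 2·4 = 8 = 1·7 + 1), so t ≡ 4·4 = 16 ≡ 2 (mod 7).
    Then x = 11 + 16·2 = 43, valid modulo lcm(16, 7) = 112: x ≡ 43 (mod 112).
  Combine with x ≡ 5 (mod 11); new modulus lcm = 1232.
    Write x = 43 + 112·t and substitute into x ≡ 5 (mod 11): 112·t ≡ 5 − 43 = -38 (mod 11).
    Reduce coefficients mod 11: 2·t ≡ 6 (mod 11).
    The inverse of 2 mod 11 is 6 (since 2·6 = 12 = 1·11 + 1), so t ≡ 6·6 = 36 ≡ 3 (mod 11).
    Then x = 43 + 112·3 = 379, valid modulo lcm(112, 11) = 1232: x ≡ 379 (mod 1232).
  Combine with x ≡ 4 (mod 5); new modulus lcm = 6160.
    Write x = 379 + 1232·t and substitute into x ≡ 4 (mod 5): 1232·t ≡ 4 − 379 = -375 (mod 5).
    Reduce coefficients mod 5: 2·t ≡ 0 (mod 5).
    The inverse of 2 mod 5 is 3 (since 2·3 = 6 = 1·5 + 1), so t ≡ 3·0 = 0 ≡ 0 (mod 5).
    Then x = 379 + 1232·0 = 379, valid modulo lcm(1232, 5) = 6160: x ≡ 379 (mod 6160).
Verify against each original: 379 mod 16 = 11, 379 mod 7 = 1, 379 mod 11 = 5, 379 mod 5 = 4.

x ≡ 379 (mod 6160).


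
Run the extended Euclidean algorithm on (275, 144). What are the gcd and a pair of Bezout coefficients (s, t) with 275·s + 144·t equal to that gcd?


Euclidean algorithm on (275, 144) — divide until remainder is 0:
  275 = 1 · 144 + 131
  144 = 1 · 131 + 13
  131 = 10 · 13 + 1
  13 = 13 · 1 + 0
gcd(275, 144) = 1.
Track Bezout coefficients alongside the remainders: start with r₀ = 275 = a·1 + b·0 (s = 1, t = 0) and r₁ = 144 = a·0 + b·1 (s = 0, t = 1); each new remainder r_{k+1} = r_{k-1} − q_k·r_k inherits s_{k+1} = s_{k-1} − q_k·s_k, t_{k+1} = t_{k-1} − q_k·t_k, so r_k = a·s_k + b·t_k at every step:
  q = 1: r = 131, s = 1 − 1·0 = 1, t = 0 − 1·1 = -1  (check: 275·1 + 144·(-1) = 131)
  q = 1: r = 13, s = 0 − 1·1 = -1, t = 1 − 1·(-1) = 2  (check: 275·(-1) + 144·2 = 13)
  q = 10: r = 1, s = 1 − 10·(-1) = 11, t = -1 − 10·2 = -21  (check: 275·11 + 144·(-21) = 1)
The row with r = 1 (the gcd) gives the Bezout coefficients s = 11, t = -21.
Result: 275 · (11) + 144 · (-21) = 1.

gcd(275, 144) = 1; s = 11, t = -21 (check: 275·11 + 144·(-21) = 1).


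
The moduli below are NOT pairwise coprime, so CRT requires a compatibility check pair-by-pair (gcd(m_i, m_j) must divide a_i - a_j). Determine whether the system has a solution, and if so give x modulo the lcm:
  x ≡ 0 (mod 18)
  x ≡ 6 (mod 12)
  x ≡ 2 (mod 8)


Moduli 18, 12, 8 are not pairwise coprime, so CRT works modulo lcm(m_i) when all pairwise compatibility conditions hold.
Pairwise compatibility: gcd(m_i, m_j) must divide a_i - a_j for every pair.
Merge one congruence at a time:
  Start: x ≡ 0 (mod 18).
  Combine with x ≡ 6 (mod 12): gcd(18, 12) = 6; 6 - 0 = 6, which IS divisible by 6, so compatible.
    Write x = 0 + 18·t and substitute into x ≡ 6 (mod 12): 18·t ≡ 6 − 0 = 6 (mod 12).
    Divide the congruence (and modulus) by g = 6: 3·t ≡ 1 (mod 2).
    Reduce coefficients mod 2: 1·t ≡ 1 (mod 2).
    So t ≡ 1 (mod 2).
    Then x = 0 + 18·1 = 18, valid modulo lcm(18, 12) = 36: x ≡ 18 (mod 36).
  Combine with x ≡ 2 (mod 8): gcd(36, 8) = 4; 2 - 18 = -16, which IS divisible by 4, so compatible.
    Write x = 18 + 36·t and substitute into x ≡ 2 (mod 8): 36·t ≡ 2 − 18 = -16 (mod 8).
    Divide the congruence (and modulus) by g = 4: 9·t ≡ -4 (mod 2).
    Reduce coefficients mod 2: 1·t ≡ 0 (mod 2).
    So t ≡ 0 (mod 2).
    Then x = 18 + 36·0 = 18, valid modulo lcm(36, 8) = 72: x ≡ 18 (mod 72).
Verify: 18 mod 18 = 0, 18 mod 12 = 6, 18 mod 8 = 2.

x ≡ 18 (mod 72).


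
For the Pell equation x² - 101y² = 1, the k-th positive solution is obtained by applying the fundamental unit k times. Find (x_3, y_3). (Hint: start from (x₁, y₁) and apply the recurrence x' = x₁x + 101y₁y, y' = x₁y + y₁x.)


Step 1: Find the fundamental solution (x₁, y₁) of x² - 101y² = 1.
  Expand √101 as a continued fraction. a₀ = ⌊√101⌋ = 10; iterate m_{k+1} = d_k·a_k − m_k, d_{k+1} = (101 − m_{k+1}²)/d_k, a_{k+1} = ⌊(a₀ + m_{k+1})/d_{k+1}⌋ (starting m₀ = 0, d₀ = 1), with convergents p_k = a_k·p_{k-1} + p_{k-2}, q_k = a_k·q_{k-1} + q_{k-2} (p₋₁ = 1, q₋₁ = 0):
  k = 0: a₀ = 10; p₀/q₀ = 10/1; p₀² − 101·q₀² = 100 − 101 = -1.
  k = 1: m = 10, d = 1, a = ⌊(10 + 10)/1⌋ = 20; p/q = (20·10 + 1)/(20·1 + 0) = 201/20; p² − 101·q² = 40401 − 40400 = 1.
  The first convergent with p² − 101·q² = 1 gives the fundamental solution (x₁, y₁) = (201, 20).
Step 2: Apply the recurrence (x_{n+1}, y_{n+1}) = (x₁x_n + 101y₁y_n, x₁y_n + y₁x_n) repeatedly.
  From (x_1, y_1) = (201, 20): x_2 = 201·201 + 101·20·20 = 80801; y_2 = 201·20 + 20·201 = 8040.
  From (x_2, y_2) = (80801, 8040): x_3 = 201·80801 + 101·20·8040 = 32481801; y_3 = 201·8040 + 20·80801 = 3232060.
Step 3: Verify x_3² - 101·y_3² = 1055067396203601 - 1055067396203600 = 1 (should be 1). ✓

(x_1, y_1) = (201, 20); (x_3, y_3) = (32481801, 3232060).


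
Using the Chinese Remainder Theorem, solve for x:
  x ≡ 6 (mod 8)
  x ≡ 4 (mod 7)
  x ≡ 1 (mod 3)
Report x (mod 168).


Moduli 8, 7, 3 are pairwise coprime; by CRT there is a unique solution modulo M = 8 · 7 · 3 = 168.
Solve pairwise, accumulating the modulus:
  Start with x ≡ 6 (mod 8).
  Combine with x ≡ 4 (mod 7): since gcd(8, 7) = 1, we get a unique residue mod 56.
    Write x = 6 + 8·t and substitute into x ≡ 4 (mod 7): 8·t ≡ 4 − 6 = -2 (mod 7).
    Reduce coefficients mod 7: 1·t ≡ 5 (mod 7).
    So t ≡ 5 (mod 7).
    Then x = 6 + 8·5 = 46, valid modulo lcm(8, 7) = 56: x ≡ 46 (mod 56).
  Combine with x ≡ 1 (mod 3): since gcd(56, 3) = 1, we get a unique residue mod 168.
    Write x = 46 + 56·t and substitute into x ≡ 1 (mod 3): 56·t ≡ 1 − 46 = -45 (mod 3).
    Reduce coefficients mod 3: 2·t ≡ 0 (mod 3).
    The inverse of 2 mod 3 is 2 (since 2·2 = 4 = 1·3 + 1), so t ≡ 2·0 = 0 ≡ 0 (mod 3).
    Then x = 46 + 56·0 = 46, valid modulo lcm(56, 3) = 168: x ≡ 46 (mod 168).
Verify: 46 mod 8 = 6 ✓, 46 mod 7 = 4 ✓, 46 mod 3 = 1 ✓.

x ≡ 46 (mod 168).


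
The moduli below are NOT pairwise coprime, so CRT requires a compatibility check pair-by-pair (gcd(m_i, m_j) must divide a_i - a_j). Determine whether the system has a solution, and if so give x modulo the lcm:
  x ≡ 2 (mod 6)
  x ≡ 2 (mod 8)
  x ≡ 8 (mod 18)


Moduli 6, 8, 18 are not pairwise coprime, so CRT works modulo lcm(m_i) when all pairwise compatibility conditions hold.
Pairwise compatibility: gcd(m_i, m_j) must divide a_i - a_j for every pair.
Merge one congruence at a time:
  Start: x ≡ 2 (mod 6).
  Combine with x ≡ 2 (mod 8): gcd(6, 8) = 2; 2 - 2 = 0, which IS divisible by 2, so compatible.
    Write x = 2 + 6·t and substitute into x ≡ 2 (mod 8): 6·t ≡ 2 − 2 = 0 (mod 8).
    Divide the congruence (and modulus) by g = 2: 3·t ≡ 0 (mod 4).
    The inverse of 3 mod 4 is 3 (since 3·3 = 9 = 2·4 + 1), so t ≡ 3·0 = 0 ≡ 0 (mod 4).
    Then x = 2 + 6·0 = 2, valid modulo lcm(6, 8) = 24: x ≡ 2 (mod 24).
  Combine with x ≡ 8 (mod 18): gcd(24, 18) = 6; 8 - 2 = 6, which IS divisible by 6, so compatible.
    Write x = 2 + 24·t and substitute into x ≡ 8 (mod 18): 24·t ≡ 8 − 2 = 6 (mod 18).
    Divide the congruence (and modulus) by g = 6: 4·t ≡ 1 (mod 3).
    Reduce coefficients mod 3: 1·t ≡ 1 (mod 3).
    So t ≡ 1 (mod 3).
    Then x = 2 + 24·1 = 26, valid modulo lcm(24, 18) = 72: x ≡ 26 (mod 72).
Verify: 26 mod 6 = 2, 26 mod 8 = 2, 26 mod 18 = 8.

x ≡ 26 (mod 72).


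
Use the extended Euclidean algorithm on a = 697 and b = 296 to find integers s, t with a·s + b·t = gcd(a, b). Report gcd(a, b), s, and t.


Euclidean algorithm on (697, 296) — divide until remainder is 0:
  697 = 2 · 296 + 105
  296 = 2 · 105 + 86
  105 = 1 · 86 + 19
  86 = 4 · 19 + 10
  19 = 1 · 10 + 9
  10 = 1 · 9 + 1
  9 = 9 · 1 + 0
gcd(697, 296) = 1.
Track Bezout coefficients alongside the remainders: start with r₀ = 697 = a·1 + b·0 (s = 1, t = 0) and r₁ = 296 = a·0 + b·1 (s = 0, t = 1); each new remainder r_{k+1} = r_{k-1} − q_k·r_k inherits s_{k+1} = s_{k-1} − q_k·s_k, t_{k+1} = t_{k-1} − q_k·t_k, so r_k = a·s_k + b·t_k at every step:
  q = 2: r = 105, s = 1 − 2·0 = 1, t = 0 − 2·1 = -2  (check: 697·1 + 296·(-2) = 105)
  q = 2: r = 86, s = 0 − 2·1 = -2, t = 1 − 2·(-2) = 5  (check: 697·(-2) + 296·5 = 86)
  q = 1: r = 19, s = 1 − 1·(-2) = 3, t = -2 − 1·5 = -7  (check: 697·3 + 296·(-7) = 19)
  q = 4: r = 10, s = -2 − 4·3 = -14, t = 5 − 4·(-7) = 33  (check: 697·(-14) + 296·33 = 10)
  q = 1: r = 9, s = 3 − 1·(-14) = 17, t = -7 − 1·33 = -40  (check: 697·17 + 296·(-40) = 9)
  q = 1: r = 1, s = -14 − 1·17 = -31, t = 33 − 1·(-40) = 73  (check: 697·(-31) + 296·73 = 1)
The row with r = 1 (the gcd) gives the Bezout coefficients s = -31, t = 73.
Result: 697 · (-31) + 296 · (73) = 1.

gcd(697, 296) = 1; s = -31, t = 73 (check: 697·(-31) + 296·73 = 1).


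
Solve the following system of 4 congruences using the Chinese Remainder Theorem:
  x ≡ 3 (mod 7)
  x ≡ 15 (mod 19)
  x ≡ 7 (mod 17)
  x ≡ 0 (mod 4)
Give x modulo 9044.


Product of moduli M = 7 · 19 · 17 · 4 = 9044.
Merge one congruence at a time:
  Start: x ≡ 3 (mod 7).
  Combine with x ≡ 15 (mod 19); new modulus lcm = 133.
    Write x = 3 + 7·t and substitute into x ≡ 15 (mod 19): 7·t ≡ 15 − 3 = 12 (mod 19).
    The inverse of 7 mod 19 is 11 (since 7·11 = 77 = 4·19 + 1), so t ≡ 11·12 = 132 ≡ 18 (mod 19).
    Then x = 3 + 7·18 = 129, valid modulo lcm(7, 19) = 133: x ≡ 129 (mod 133).
  Combine with x ≡ 7 (mod 17); new modulus lcm = 2261.
    Write x = 129 + 133·t and substitute into x ≡ 7 (mod 17): 133·t ≡ 7 − 129 = -122 (mod 17).
    Reduce coefficients mod 17: 14·t ≡ 14 (mod 17).
    The inverse of 14 mod 17 is 11 (since 14·11 = 154 = 9·17 + 1), so t ≡ 11·14 = 154 ≡ 1 (mod 17).
    Then x = 129 + 133·1 = 262, valid modulo lcm(133, 17) = 2261: x ≡ 262 (mod 2261).
  Combine with x ≡ 0 (mod 4); new modulus lcm = 9044.
    Write x = 262 + 2261·t and substitute into x ≡ 0 (mod 4): 2261·t ≡ 0 − 262 = -262 (mod 4).
    Reduce coefficients mod 4: 1·t ≡ 2 (mod 4).
    So t ≡ 2 (mod 4).
    Then x = 262 + 2261·2 = 4784, valid modulo lcm(2261, 4) = 9044: x ≡ 4784 (mod 9044).
Verify against each original: 4784 mod 7 = 3, 4784 mod 19 = 15, 4784 mod 17 = 7, 4784 mod 4 = 0.

x ≡ 4784 (mod 9044).


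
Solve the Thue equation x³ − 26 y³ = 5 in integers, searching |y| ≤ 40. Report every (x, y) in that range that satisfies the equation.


The equation is x³ - 26y³ = 5. For fixed y, x³ = 26·y³ + 5, so a solution requires the RHS to be a perfect cube.
Strategy: iterate y from -40 to 40, compute RHS = 26·y³ + 5, and check whether it is a (positive or negative) perfect cube.
Check small values of y:
  y = 0: RHS = 5 is not a perfect cube.
  y = 1: RHS = 31 is not a perfect cube.
  y = -1: RHS = -21 is not a perfect cube.
  y = 2: RHS = 213 is not a perfect cube.
  y = -2: RHS = -203 is not a perfect cube.
  y = 3: RHS = 707 is not a perfect cube.
  y = -3: RHS = -697 is not a perfect cube.
Continuing the search up to |y| = 40 finds no solutions either.
No (x, y) in the scanned range satisfies the equation.

No integer solutions with |y| ≤ 40.


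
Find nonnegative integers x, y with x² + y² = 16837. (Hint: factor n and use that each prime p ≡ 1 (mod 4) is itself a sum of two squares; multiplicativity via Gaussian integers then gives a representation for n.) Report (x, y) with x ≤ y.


Step 1: Factor n = 16837 = 113 · 149.
Step 2: Check the mod-4 condition on each prime factor: 113 ≡ 1 (mod 4), exponent 1; 149 ≡ 1 (mod 4), exponent 1.
All primes ≡ 3 (mod 4) appear to even exponent (or don't appear), so by the two-squares theorem n IS expressible as a sum of two squares.
Step 3: Build a representation. Here n = 113 · 149 is a product of primes ≡ 1 (mod 4). Each prime p ≡ 1 (mod 4) is itself a sum of two squares; find a² by testing p − a² for a perfect square:
  113: 113 − 1² = 112, 113 − 2² = 109, 113 − 3² = 104, 113 − 4² = 97, 113 − 5² = 88, 113 − 6² = 77, 113 − 7² = 64 = 8² ⇒ 113 = 7² + 8².
  149: 149 − 1² = 148, 149 − 2² = 145, 149 − 3² = 140, 149 − 4² = 133, 149 − 5² = 124, 149 − 6² = 113, 149 − 7² = 100 = 10² ⇒ 149 = 7² + 10².
  Combine using the Brahmagupta–Fibonacci identity (a² + b²)(c² + d²) = (ac − bd)² + (ad + bc)² = (ac + bd)² + (ad − bc)²:
  113 · 149 = 16837: from (7² + 8²)(7² + 10²), take (7·7 − 8·10, 7·10 + 8·7) = (49 − 80, 70 + 56) = (-31, 126); dropping signs (only squares matter) gives (31, 126); check 31² + 126² = 961 + 15876 = 16837 ✓.
Step 4: Order so x ≤ y and verify: 31² + 126² = 961 + 15876 = 16837 = n. ✓

n = 16837 = 31² + 126² (one valid representation with x ≤ y).


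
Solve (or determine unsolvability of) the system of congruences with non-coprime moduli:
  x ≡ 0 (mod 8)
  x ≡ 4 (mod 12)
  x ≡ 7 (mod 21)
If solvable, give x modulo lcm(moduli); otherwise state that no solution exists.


Moduli 8, 12, 21 are not pairwise coprime, so CRT works modulo lcm(m_i) when all pairwise compatibility conditions hold.
Pairwise compatibility: gcd(m_i, m_j) must divide a_i - a_j for every pair.
Merge one congruence at a time:
  Start: x ≡ 0 (mod 8).
  Combine with x ≡ 4 (mod 12): gcd(8, 12) = 4; 4 - 0 = 4, which IS divisible by 4, so compatible.
    Write x = 0 + 8·t and substitute into x ≡ 4 (mod 12): 8·t ≡ 4 − 0 = 4 (mod 12).
    Divide the congruence (and modulus) by g = 4: 2·t ≡ 1 (mod 3).
    The inverse of 2 mod 3 is 2 (since 2·2 = 4 = 1·3 + 1), so t ≡ 2·1 = 2 ≡ 2 (mod 3).
    Then x = 0 + 8·2 = 16, valid modulo lcm(8, 12) = 24: x ≡ 16 (mod 24).
  Combine with x ≡ 7 (mod 21): gcd(24, 21) = 3; 7 - 16 = -9, which IS divisible by 3, so compatible.
    Write x = 16 + 24·t and substitute into x ≡ 7 (mod 21): 24·t ≡ 7 − 16 = -9 (mod 21).
    Divide the congruence (and modulus) by g = 3: 8·t ≡ -3 (mod 7).
    Reduce coefficients mod 7: 1·t ≡ 4 (mod 7).
    So t ≡ 4 (mod 7).
    Then x = 16 + 24·4 = 112, valid modulo lcm(24, 21) = 168: x ≡ 112 (mod 168).
Verify: 112 mod 8 = 0, 112 mod 12 = 4, 112 mod 21 = 7.

x ≡ 112 (mod 168).


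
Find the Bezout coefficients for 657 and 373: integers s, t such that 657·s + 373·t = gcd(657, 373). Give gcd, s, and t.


Euclidean algorithm on (657, 373) — divide until remainder is 0:
  657 = 1 · 373 + 284
  373 = 1 · 284 + 89
  284 = 3 · 89 + 17
  89 = 5 · 17 + 4
  17 = 4 · 4 + 1
  4 = 4 · 1 + 0
gcd(657, 373) = 1.
Track Bezout coefficients alongside the remainders: start with r₀ = 657 = a·1 + b·0 (s = 1, t = 0) and r₁ = 373 = a·0 + b·1 (s = 0, t = 1); each new remainder r_{k+1} = r_{k-1} − q_k·r_k inherits s_{k+1} = s_{k-1} − q_k·s_k, t_{k+1} = t_{k-1} − q_k·t_k, so r_k = a·s_k + b·t_k at every step:
  q = 1: r = 284, s = 1 − 1·0 = 1, t = 0 − 1·1 = -1  (check: 657·1 + 373·(-1) = 284)
  q = 1: r = 89, s = 0 − 1·1 = -1, t = 1 − 1·(-1) = 2  (check: 657·(-1) + 373·2 = 89)
  q = 3: r = 17, s = 1 − 3·(-1) = 4, t = -1 − 3·2 = -7  (check: 657·4 + 373·(-7) = 17)
  q = 5: r = 4, s = -1 − 5·4 = -21, t = 2 − 5·(-7) = 37  (check: 657·(-21) + 373·37 = 4)
  q = 4: r = 1, s = 4 − 4·(-21) = 88, t = -7 − 4·37 = -155  (check: 657·88 + 373·(-155) = 1)
The row with r = 1 (the gcd) gives the Bezout coefficients s = 88, t = -155.
Result: 657 · (88) + 373 · (-155) = 1.

gcd(657, 373) = 1; s = 88, t = -155 (check: 657·88 + 373·(-155) = 1).


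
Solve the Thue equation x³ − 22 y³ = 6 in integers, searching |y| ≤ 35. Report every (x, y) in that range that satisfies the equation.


The equation is x³ - 22y³ = 6. For fixed y, x³ = 22·y³ + 6, so a solution requires the RHS to be a perfect cube.
Strategy: iterate y from -35 to 35, compute RHS = 22·y³ + 6, and check whether it is a (positive or negative) perfect cube.
Check small values of y:
  y = 0: RHS = 6 is not a perfect cube.
  y = 1: RHS = 28 is not a perfect cube.
  y = -1: RHS = -16 is not a perfect cube.
  y = 2: RHS = 182 is not a perfect cube.
  y = -2: RHS = -170 is not a perfect cube.
  y = 3: RHS = 600 is not a perfect cube.
  y = -3: RHS = -588 is not a perfect cube.
Continuing, at y = -5: RHS = -2744 = (-14)³ ⇒ x = -14 works.
Searching the remaining y in |y| ≤ 35 finds no further solutions.
Collected solutions: (-14, -5).

Solutions (with |y| ≤ 35): (-14, -5).


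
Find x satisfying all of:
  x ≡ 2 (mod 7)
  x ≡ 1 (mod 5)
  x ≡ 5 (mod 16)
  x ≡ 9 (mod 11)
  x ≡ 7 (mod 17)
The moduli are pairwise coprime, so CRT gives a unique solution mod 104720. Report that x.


Product of moduli M = 7 · 5 · 16 · 11 · 17 = 104720.
Merge one congruence at a time:
  Start: x ≡ 2 (mod 7).
  Combine with x ≡ 1 (mod 5); new modulus lcm = 35.
    Write x = 2 + 7·t and substitute into x ≡ 1 (mod 5): 7·t ≡ 1 − 2 = -1 (mod 5).
    Reduce coefficients mod 5: 2·t ≡ 4 (mod 5).
    The inverse of 2 mod 5 is 3 (since 2·3 = 6 = 1·5 + 1), so t ≡ 3·4 = 12 ≡ 2 (mod 5).
    Then x = 2 + 7·2 = 16, valid modulo lcm(7, 5) = 35: x ≡ 16 (mod 35).
  Combine with x ≡ 5 (mod 16); new modulus lcm = 560.
    Write x = 16 + 35·t and substitute into x ≡ 5 (mod 16): 35·t ≡ 5 − 16 = -11 (mod 16).
    Reduce coefficients mod 16: 3·t ≡ 5 (mod 16).
    The inverse of 3 mod 16 is 11 (since 3·11 = 33 = 2·16 + 1), so t ≡ 11·5 = 55 ≡ 7 (mod 16).
    Then x = 16 + 35·7 = 261, valid modulo lcm(35, 16) = 560: x ≡ 261 (mod 560).
  Combine with x ≡ 9 (mod 11); new modulus lcm = 6160.
    Write x = 261 + 560·t and substitute into x ≡ 9 (mod 11): 560·t ≡ 9 − 261 = -252 (mod 11).
    Reduce coefficients mod 11: 10·t ≡ 1 (mod 11).
    The inverse of 10 mod 11 is 10 (since 10·10 = 100 = 9·11 + 1), so t ≡ 10·1 = 10 ≡ 10 (mod 11).
    Then x = 261 + 560·10 = 5861, valid modulo lcm(560, 11) = 6160: x ≡ 5861 (mod 6160).
  Combine with x ≡ 7 (mod 17); new modulus lcm = 104720.
    Write x = 5861 + 6160·t and substitute into x ≡ 7 (mod 17): 6160·t ≡ 7 − 5861 = -5854 (mod 17).
    Reduce coefficients mod 17: 6·t ≡ 11 (mod 17).
    The inverse of 6 mod 17 is 3 (since 6·3 = 18 = 1·17 + 1), so t ≡ 3·11 = 33 ≡ 16 (mod 17).
    Then x = 5861 + 6160·16 = 104421, valid modulo lcm(6160, 17) = 104720: x ≡ 104421 (mod 104720).
Verify against each original: 104421 mod 7 = 2, 104421 mod 5 = 1, 104421 mod 16 = 5, 104421 mod 11 = 9, 104421 mod 17 = 7.

x ≡ 104421 (mod 104720).


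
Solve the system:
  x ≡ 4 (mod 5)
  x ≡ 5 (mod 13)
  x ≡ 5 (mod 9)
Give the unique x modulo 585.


Moduli 5, 13, 9 are pairwise coprime; by CRT there is a unique solution modulo M = 5 · 13 · 9 = 585.
Solve pairwise, accumulating the modulus:
  Start with x ≡ 4 (mod 5).
  Combine with x ≡ 5 (mod 13): since gcd(5, 13) = 1, we get a unique residue mod 65.
    Write x = 4 + 5·t and substitute into x ≡ 5 (mod 13): 5·t ≡ 5 − 4 = 1 (mod 13).
    The inverse of 5 mod 13 is 8 (since 5·8 = 40 = 3·13 + 1), so t ≡ 8·1 = 8 ≡ 8 (mod 13).
    Then x = 4 + 5·8 = 44, valid modulo lcm(5, 13) = 65: x ≡ 44 (mod 65).
  Combine with x ≡ 5 (mod 9): since gcd(65, 9) = 1, we get a unique residue mod 585.
    Write x = 44 + 65·t and substitute into x ≡ 5 (mod 9): 65·t ≡ 5 − 44 = -39 (mod 9).
    Reduce coefficients mod 9: 2·t ≡ 6 (mod 9).
    The inverse of 2 mod 9 is 5 (since 2·5 = 10 = 1·9 + 1), so t ≡ 5·6 = 30 ≡ 3 (mod 9).
    Then x = 44 + 65·3 = 239, valid modulo lcm(65, 9) = 585: x ≡ 239 (mod 585).
Verify: 239 mod 5 = 4 ✓, 239 mod 13 = 5 ✓, 239 mod 9 = 5 ✓.

x ≡ 239 (mod 585).
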